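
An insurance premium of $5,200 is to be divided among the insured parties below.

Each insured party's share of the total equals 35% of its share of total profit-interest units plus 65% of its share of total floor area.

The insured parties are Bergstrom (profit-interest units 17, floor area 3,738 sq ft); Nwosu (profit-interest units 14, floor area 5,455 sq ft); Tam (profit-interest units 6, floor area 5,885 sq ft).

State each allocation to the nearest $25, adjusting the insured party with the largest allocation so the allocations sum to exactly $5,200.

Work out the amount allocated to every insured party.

Totals — profit-interest units 37, floor area 15,078.
Composite weights (35% profit-interest units + 65% floor area): Bergstrom 0.3220; Nwosu 0.3676; Tam 0.3105.
Raw shares: Bergstrom 1,674.15; Nwosu 1,911.48; Tam 1,614.36.
Rounded to nearest $25: Bergstrom $1,675; Nwosu $1,900; Tam $1,625. Sum = $5,200.
No rounding difference to absorb.

Bergstrom: $1,675 | Nwosu: $1,900 | Tam: $1,625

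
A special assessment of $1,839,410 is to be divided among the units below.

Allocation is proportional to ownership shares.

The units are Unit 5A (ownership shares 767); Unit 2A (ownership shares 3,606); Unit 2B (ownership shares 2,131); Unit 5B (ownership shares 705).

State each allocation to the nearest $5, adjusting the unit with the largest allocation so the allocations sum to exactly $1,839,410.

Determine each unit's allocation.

Sum of ownership shares: 7,209.
Raw shares: Unit 5A 767/7,209 × $1,839,410 = 195,703.63; Unit 2A 3,606/7,209 × $1,839,410 = 920,087.73; Unit 2B 2,131/7,209 × $1,839,410 = 543,734.60; Unit 5B 705/7,209 × $1,839,410 = 179,884.04.
After rounding ($5): Unit 5A $195,705; Unit 2A $920,090; Unit 2B $543,735; Unit 5B $179,885. Sum = $1,839,415.
Difference $1,839,410 − $1,839,415 = −$5 applied to largest allocation (Unit 2A): Unit 2A becomes $920,085.

Unit 5A: $195,705; Unit 2A: $920,085; Unit 2B: $543,735; Unit 5B: $179,885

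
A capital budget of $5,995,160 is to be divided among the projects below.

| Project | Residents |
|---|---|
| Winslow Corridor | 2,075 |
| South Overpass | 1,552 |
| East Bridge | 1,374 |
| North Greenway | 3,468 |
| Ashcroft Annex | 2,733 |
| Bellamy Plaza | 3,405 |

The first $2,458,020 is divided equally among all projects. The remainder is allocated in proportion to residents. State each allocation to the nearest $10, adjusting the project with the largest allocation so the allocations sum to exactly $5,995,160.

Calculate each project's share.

Equal tier: $2,458,020 ÷ 6 = $409,670 apiece.
Remainder $3,537,140 by residents (total 14,607): Winslow Corridor 502,469.06 → $502,470; South Overpass 375,822.64 → $375,820; East Bridge 332,719.27 → $332,720; North Greenway 839,789.25 → $839,790; Ashcroft Annex 661,806.23 → $661,810; Bellamy Plaza 824,533.56 → $824,530.
Totals: Winslow Corridor $409,670 + $502,470 = $912,140; South Overpass $409,670 + $375,820 = $785,490; East Bridge $409,670 + $332,720 = $742,390; North Greenway $409,670 + $839,790 = $1,249,460; Ashcroft Annex $409,670 + $661,810 = $1,071,480; Bellamy Plaza $409,670 + $824,530 = $1,234,200.

Winslow Corridor: $912,140 · South Overpass: $785,490 · East Bridge: $742,390 · North Greenway: $1,249,460 · Ashcroft Annex: $1,071,480 · Bellamy Plaza: $1,234,200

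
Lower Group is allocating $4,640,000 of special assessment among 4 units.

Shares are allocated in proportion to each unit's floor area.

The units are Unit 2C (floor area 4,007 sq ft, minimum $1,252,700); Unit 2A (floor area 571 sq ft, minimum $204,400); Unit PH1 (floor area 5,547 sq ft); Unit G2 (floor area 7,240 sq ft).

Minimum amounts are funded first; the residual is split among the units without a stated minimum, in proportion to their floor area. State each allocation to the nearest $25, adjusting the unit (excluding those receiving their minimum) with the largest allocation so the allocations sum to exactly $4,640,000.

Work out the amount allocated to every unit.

Guaranteed amounts: Unit 2C $1,252,700; Unit 2A $204,400. Balance $3,182,900.
Balance split over remaining floor area 12,787: Unit PH1 1,380,741.87 → $1,380,750; Unit G2 1,802,158.13 → $1,802,150.

Unit 2C: $1,252,700; Unit 2A: $204,400; Unit PH1: $1,380,750; Unit G2: $1,802,150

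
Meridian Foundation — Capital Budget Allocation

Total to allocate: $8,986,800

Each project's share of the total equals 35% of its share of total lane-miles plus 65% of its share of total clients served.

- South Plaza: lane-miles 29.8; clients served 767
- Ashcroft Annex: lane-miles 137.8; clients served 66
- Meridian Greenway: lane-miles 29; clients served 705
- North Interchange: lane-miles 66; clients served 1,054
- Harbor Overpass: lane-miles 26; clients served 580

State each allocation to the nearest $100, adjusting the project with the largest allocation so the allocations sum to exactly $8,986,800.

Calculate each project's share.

South Plaza: $1,737,300 · Ashcroft Annex: $1,623,400 · Meridian Greenway: $1,614,400 · North Interchange: $2,660,200 · Harbor Overpass: $1,351,500

Lane-miles total 288.6; clients served total 3,172.
Composite weights (35% lane-miles + 65% clients served): South Plaza 0.1933; Ashcroft Annex 0.1806; Meridian Greenway 0.1796; North Interchange 0.2960; Harbor Overpass 0.1504.
Proportional shares: South Plaza 1,737,257.34; Ashcroft Annex 1,623,390.89; Meridian Greenway 1,614,361.78; North Interchange 2,660,319.15; Harbor Overpass 1,351,470.85.
After rounding ($100): South Plaza $1,737,300; Ashcroft Annex $1,623,400; Meridian Greenway $1,614,400; North Interchange $2,660,300; Harbor Overpass $1,351,500. Sum = $8,986,900.
Difference $8,986,800 − $8,986,900 = −$100 applied to largest allocation (North Interchange): North Interchange becomes $2,660,200.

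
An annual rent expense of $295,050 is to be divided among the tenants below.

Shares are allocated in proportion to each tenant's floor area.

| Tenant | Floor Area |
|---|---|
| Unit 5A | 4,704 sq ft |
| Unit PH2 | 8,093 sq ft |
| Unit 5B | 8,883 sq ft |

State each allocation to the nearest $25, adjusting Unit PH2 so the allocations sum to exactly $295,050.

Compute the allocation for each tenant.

Floor area total: 21,680.
Unrounded shares: Unit 5A 4,704/21,680 × $295,050 = 64,018.23; Unit PH2 8,093/21,680 × $295,050 = 110,140.21; Unit 5B 8,883/21,680 × $295,050 = 120,891.57.
After rounding ($25): Unit 5A $64,025; Unit PH2 $110,150; Unit 5B $120,900. Sum = $295,075.
Difference $295,050 − $295,075 = −$25 applied to Unit PH2: Unit PH2 becomes $110,125.

Unit 5A: $64,025 · Unit PH2: $110,125 · Unit 5B: $120,900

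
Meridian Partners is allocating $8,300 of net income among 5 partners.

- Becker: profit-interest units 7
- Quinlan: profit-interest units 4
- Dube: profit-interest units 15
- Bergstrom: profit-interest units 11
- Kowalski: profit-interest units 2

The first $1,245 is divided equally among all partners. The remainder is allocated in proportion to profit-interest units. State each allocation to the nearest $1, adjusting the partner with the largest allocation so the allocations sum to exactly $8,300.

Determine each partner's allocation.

Becker: $1,515 · Quinlan: $973 · Dube: $2,962 · Bergstrom: $2,239 · Kowalski: $611

$1,245 shared equally gives $249 per partner.
Remainder $7,055 by profit-interest units (total 39): Becker 1,266.28 → $1,266; Quinlan 723.59 → $724; Dube 2,713.46 → $2,713; Bergstrom 1,989.87 → $1,990; Kowalski 361.79 → $362.
Totals: Becker $249 + $1,266 = $1,515; Quinlan $249 + $724 = $973; Dube $249 + $2,713 = $2,962; Bergstrom $249 + $1,990 = $2,239; Kowalski $249 + $362 = $611.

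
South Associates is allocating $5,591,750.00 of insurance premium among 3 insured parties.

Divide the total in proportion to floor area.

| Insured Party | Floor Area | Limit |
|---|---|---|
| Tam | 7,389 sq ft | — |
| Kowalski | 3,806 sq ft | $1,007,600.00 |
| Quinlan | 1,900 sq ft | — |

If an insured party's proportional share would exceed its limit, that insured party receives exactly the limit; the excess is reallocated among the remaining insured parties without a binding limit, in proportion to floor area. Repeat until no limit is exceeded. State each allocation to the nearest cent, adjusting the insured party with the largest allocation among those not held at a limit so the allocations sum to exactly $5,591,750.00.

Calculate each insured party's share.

Tam: $3,646,494.17 | Kowalski: $1,007,600.00 | Quinlan: $937,655.83

Sum of floor area: 13,095.
Proportional shares (ignoring caps): Tam 3,155,207.3883; Kowalski 1,625,215.7694; Quinlan 811,326.8423.
Capped: Kowalski ($1,007,600.00); residual $4,584,150.00 reallocated over remaining floor area 9,289.
Remaining shares: Tam 3,646,494.1705 → $3,646,494.17; Quinlan 937,655.8295 → $937,655.83.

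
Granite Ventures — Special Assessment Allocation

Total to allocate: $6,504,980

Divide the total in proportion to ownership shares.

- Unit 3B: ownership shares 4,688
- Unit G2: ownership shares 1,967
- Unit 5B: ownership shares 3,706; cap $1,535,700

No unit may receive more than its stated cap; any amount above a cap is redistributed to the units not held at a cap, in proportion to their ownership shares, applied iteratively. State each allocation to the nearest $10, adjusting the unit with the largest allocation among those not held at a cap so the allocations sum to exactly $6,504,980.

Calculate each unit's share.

Total ownership shares = 10,361.
Pro-rata shares before constraints: Unit 3B 2,943,282.14; Unit G2 1,234,947.95; Unit 5B 2,326,749.92.
Held at cap: Unit 5B ($1,535,700); residual $4,969,280 reallocated over remaining ownership shares 6,655.
Redistributed shares: Unit 3B 3,500,523.61 → $3,500,520; Unit G2 1,468,756.39 → $1,468,760.

Unit 3B: $3,500,520; Unit G2: $1,468,760; Unit 5B: $1,535,700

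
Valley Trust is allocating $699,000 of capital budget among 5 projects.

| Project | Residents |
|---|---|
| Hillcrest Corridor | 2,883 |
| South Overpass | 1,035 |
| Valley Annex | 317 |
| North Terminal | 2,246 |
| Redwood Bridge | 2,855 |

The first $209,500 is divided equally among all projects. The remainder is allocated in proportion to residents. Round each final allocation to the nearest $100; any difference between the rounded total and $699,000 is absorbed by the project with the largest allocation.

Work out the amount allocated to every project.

Hillcrest Corridor: $193,000 · South Overpass: $96,200 · Valley Annex: $58,500 · North Terminal: $159,700 · Redwood Bridge: $191,600

$209,500 shared equally gives $41,900 per project.
Remainder $489,500 by residents (total 9,336): Hillcrest Corridor 151,159.87 → $151,200; South Overpass 54,266.55 → $54,300; Valley Annex 16,620.77 → $16,600; North Terminal 117,761.03 → $117,800; Redwood Bridge 149,691.78 → $149,700.
Rounding difference −$100 on remainder applied to Hillcrest Corridor.
Totals: Hillcrest Corridor $41,900 + $151,100 = $193,000; South Overpass $41,900 + $54,300 = $96,200; Valley Annex $41,900 + $16,600 = $58,500; North Terminal $41,900 + $117,800 = $159,700; Redwood Bridge $41,900 + $149,700 = $191,600.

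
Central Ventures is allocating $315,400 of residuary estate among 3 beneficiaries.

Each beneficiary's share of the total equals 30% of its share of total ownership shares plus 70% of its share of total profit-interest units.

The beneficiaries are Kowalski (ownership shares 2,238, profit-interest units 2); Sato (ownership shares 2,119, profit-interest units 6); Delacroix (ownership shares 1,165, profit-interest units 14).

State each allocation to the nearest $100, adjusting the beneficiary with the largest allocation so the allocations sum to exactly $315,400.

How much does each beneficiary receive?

Ownership shares total 5,522; profit-interest units total 22.
Composite weights (30% ownership shares + 70% profit-interest units): Kowalski 0.1852; Sato 0.3060; Delacroix 0.5087.
Raw shares: Kowalski 58,419.25; Sato 96,522.00; Delacroix 160,458.75.
Rounded to nearest $100: Kowalski $58,400; Sato $96,500; Delacroix $160,500. Sum = $315,400.
Rounded total matches; no reconciliation needed.

Kowalski: $58,400; Sato: $96,500; Delacroix: $160,500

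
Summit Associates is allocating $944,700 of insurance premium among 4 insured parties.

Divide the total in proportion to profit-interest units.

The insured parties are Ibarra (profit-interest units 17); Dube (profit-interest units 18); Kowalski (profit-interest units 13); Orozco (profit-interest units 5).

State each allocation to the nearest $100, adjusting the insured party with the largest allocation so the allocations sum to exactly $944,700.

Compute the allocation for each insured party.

Total profit-interest units = 53.
Proportional shares: Ibarra 17/53 × $944,700 = 303,016.98; Dube 18/53 × $944,700 = 320,841.51; Kowalski 13/53 × $944,700 = 231,718.87; Orozco 5/53 × $944,700 = 89,122.64.
At nearest $100: Ibarra $303,000; Dube $320,800; Kowalski $231,700; Orozco $89,100. Sum = $944,600.
Difference $944,700 − $944,600 = +$100 applied to largest allocation (Dube): Dube becomes $320,900.

Ibarra: $303,000 | Dube: $320,900 | Kowalski: $231,700 | Orozco: $89,100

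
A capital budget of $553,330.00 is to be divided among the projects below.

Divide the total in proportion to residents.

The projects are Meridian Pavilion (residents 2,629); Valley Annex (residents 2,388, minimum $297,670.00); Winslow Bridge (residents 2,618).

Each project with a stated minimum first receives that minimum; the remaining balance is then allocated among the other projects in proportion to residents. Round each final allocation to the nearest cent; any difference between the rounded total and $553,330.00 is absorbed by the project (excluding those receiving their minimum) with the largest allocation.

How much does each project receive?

Minimums first: Valley Annex $297,670.00. Remaining pool $255,660.00.
Remaining pool split over remaining residents 5,247: Meridian Pavilion 128,097.9874 → $128,097.99; Winslow Bridge 127,562.0126 → $127,562.01.

Meridian Pavilion: $128,097.99 · Valley Annex: $297,670.00 · Winslow Bridge: $127,562.01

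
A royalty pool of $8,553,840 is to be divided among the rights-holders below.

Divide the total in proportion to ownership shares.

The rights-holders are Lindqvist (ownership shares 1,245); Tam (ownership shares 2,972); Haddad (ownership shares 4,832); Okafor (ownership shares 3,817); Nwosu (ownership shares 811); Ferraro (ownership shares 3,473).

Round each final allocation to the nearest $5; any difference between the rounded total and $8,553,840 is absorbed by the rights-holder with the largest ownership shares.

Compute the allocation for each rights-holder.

Lindqvist: $620,965; Tam: $1,482,335; Haddad: $2,410,035; Okafor: $1,903,790; Nwosu: $404,500; Ferraro: $1,732,215

Ownership shares total: 17,150.
Unrounded shares: Lindqvist 1,245/17,150 × $8,553,840 = 620,963.90; Tam 2,972/17,150 × $8,553,840 = 1,482,333.09; Haddad 4,832/17,150 × $8,553,840 = 2,410,038.19; Okafor 3,817/17,150 × $8,553,840 = 1,903,790.51; Nwosu 811/17,150 × $8,553,840 = 404,499.37; Ferraro 3,473/17,150 × $8,553,840 = 1,732,214.95.
At nearest $5: Lindqvist $620,965; Tam $1,482,335; Haddad $2,410,040; Okafor $1,903,790; Nwosu $404,500; Ferraro $1,732,215. Sum = $8,553,845.
Difference $8,553,840 − $8,553,845 = −$5 applied to largest ownership shares (Haddad): Haddad becomes $2,410,035.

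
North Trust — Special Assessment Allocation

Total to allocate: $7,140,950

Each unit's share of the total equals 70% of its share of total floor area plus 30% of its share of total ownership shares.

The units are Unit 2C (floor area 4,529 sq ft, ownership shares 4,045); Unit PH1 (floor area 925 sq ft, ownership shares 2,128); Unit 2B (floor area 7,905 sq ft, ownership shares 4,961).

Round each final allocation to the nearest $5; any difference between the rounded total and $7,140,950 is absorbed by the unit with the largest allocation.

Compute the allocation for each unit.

Floor area total 13,359; ownership shares total 11,134.
Composite weights (70% floor area + 30% ownership shares): Unit 2C 0.3463; Unit PH1 0.1058; Unit 2B 0.5479.
Unrounded shares: Unit 2C 2,472,954.88; Unit PH1 755,563.07; Unit 2B 3,912,432.05.
At nearest $5: Unit 2C $2,472,955; Unit PH1 $755,565; Unit 2B $3,912,430. Sum = $7,140,950.
Sum already equals the total — no adjustment.

Unit 2C: $2,472,955 · Unit PH1: $755,565 · Unit 2B: $3,912,430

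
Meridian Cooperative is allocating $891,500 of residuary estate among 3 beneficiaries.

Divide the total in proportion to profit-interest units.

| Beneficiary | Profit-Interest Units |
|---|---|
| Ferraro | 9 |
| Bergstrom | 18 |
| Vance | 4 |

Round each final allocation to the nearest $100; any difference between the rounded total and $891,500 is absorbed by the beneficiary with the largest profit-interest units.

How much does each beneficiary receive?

Ferraro: $258,800; Bergstrom: $517,700; Vance: $115,000

Total profit-interest units = 31.
Raw shares: Ferraro 9/31 × $891,500 = 258,822.58; Bergstrom 18/31 × $891,500 = 517,645.16; Vance 4/31 × $891,500 = 115,032.26.
After rounding ($100): Ferraro $258,800; Bergstrom $517,600; Vance $115,000. Sum = $891,400.
Difference $891,500 − $891,400 = +$100 applied to largest profit-interest units (Bergstrom): Bergstrom becomes $517,700.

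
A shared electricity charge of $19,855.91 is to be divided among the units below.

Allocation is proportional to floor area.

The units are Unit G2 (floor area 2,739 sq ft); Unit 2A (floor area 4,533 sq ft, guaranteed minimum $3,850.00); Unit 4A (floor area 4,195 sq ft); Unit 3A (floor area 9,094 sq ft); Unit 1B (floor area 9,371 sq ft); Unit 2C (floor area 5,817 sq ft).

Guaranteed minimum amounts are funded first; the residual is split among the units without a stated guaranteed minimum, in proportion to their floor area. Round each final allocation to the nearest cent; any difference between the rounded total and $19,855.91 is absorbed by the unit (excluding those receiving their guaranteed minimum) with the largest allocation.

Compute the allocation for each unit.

Unit G2: $1,404.41 · Unit 2A: $3,850.00 · Unit 4A: $2,150.97 · Unit 3A: $4,662.92 · Unit 1B: $4,804.96 · Unit 2C: $2,982.65

Fund the minimums — Unit 2A $3,850.00. Residual $16,005.91.
Residual split over remaining floor area 31,216: Unit G2 1,404.4140 → $1,404.41; Unit 4A 2,150.9736 → $2,150.97; Unit 3A 4,662.9211 → $4,662.92; Unit 1B 4,804.9520 → $4,804.95; Unit 2C 2,982.6492 → $2,982.65.
Rounding difference +$0.01 applied to Unit 1B → $4,804.96.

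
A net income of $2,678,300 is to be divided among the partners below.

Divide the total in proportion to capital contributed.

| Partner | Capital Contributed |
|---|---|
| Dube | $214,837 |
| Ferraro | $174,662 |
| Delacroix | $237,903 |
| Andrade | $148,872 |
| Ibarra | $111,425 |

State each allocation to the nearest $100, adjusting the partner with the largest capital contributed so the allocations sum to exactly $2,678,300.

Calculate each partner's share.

Dube: $648,200 · Ferraro: $527,000 · Delacroix: $717,700 · Andrade: $449,200 · Ibarra: $336,200

Sum of capital contributed: 887,699.
Pro-rata amounts: Dube 214,837/887,699 × $2,678,300 = 648,190.36; Ferraro 174,662/887,699 × $2,678,300 = 526,977.31; Delacroix 237,903/887,699 × $2,678,300 = 717,783.40; Andrade 148,872/887,699 × $2,678,300 = 449,165.63; Ibarra 111,425/887,699 × $2,678,300 = 336,183.30.
Rounded to nearest $100: Dube $648,200; Ferraro $527,000; Delacroix $717,800; Andrade $449,200; Ibarra $336,200. Sum = $2,678,400.
Difference $2,678,300 − $2,678,400 = −$100 applied to largest capital contributed (Delacroix): Delacroix becomes $717,700.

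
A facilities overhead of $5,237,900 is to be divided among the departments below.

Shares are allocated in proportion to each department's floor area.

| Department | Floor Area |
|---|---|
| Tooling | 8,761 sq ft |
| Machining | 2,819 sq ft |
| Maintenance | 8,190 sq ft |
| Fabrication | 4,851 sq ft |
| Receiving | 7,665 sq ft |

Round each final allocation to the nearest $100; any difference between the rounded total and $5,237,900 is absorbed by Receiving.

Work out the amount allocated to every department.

Tooling: $1,421,300; Machining: $457,300; Maintenance: $1,328,700; Fabrication: $787,000; Receiving: $1,243,600

Sum of floor area: 32,286.
Unrounded shares: Tooling 8,761/32,286 × $5,237,900 = 1,421,335.62; Machining 2,819/32,286 × $5,237,900 = 457,338.79; Maintenance 8,190/32,286 × $5,237,900 = 1,328,699.78; Fabrication 4,851/32,286 × $5,237,900 = 786,999.10; Receiving 7,665/32,286 × $5,237,900 = 1,243,526.71.
At nearest $100: Tooling $1,421,300; Machining $457,300; Maintenance $1,328,700; Fabrication $787,000; Receiving $1,243,500. Sum = $5,237,800.
Difference $5,237,900 − $5,237,800 = +$100 applied to Receiving: Receiving becomes $1,243,600.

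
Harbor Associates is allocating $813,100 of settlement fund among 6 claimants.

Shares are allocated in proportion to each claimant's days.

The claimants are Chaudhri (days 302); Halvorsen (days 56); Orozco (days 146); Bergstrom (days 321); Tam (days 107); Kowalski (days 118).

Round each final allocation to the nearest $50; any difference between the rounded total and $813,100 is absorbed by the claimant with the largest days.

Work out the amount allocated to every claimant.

Combined days = 302 + 56 + 146 + 321 + 107 + 118 = 1,050.
Pro-rata amounts: Chaudhri 233,863.05; Halvorsen 43,365.33; Orozco 113,059.62; Bergstrom 248,576.29; Tam 82,858.76; Kowalski 91,376.95.
After rounding ($50): Chaudhri $233,850; Halvorsen $43,350; Orozco $113,050; Bergstrom $248,600; Tam $82,850; Kowalski $91,400. Sum = $813,100.
Rounded total matches; no reconciliation needed.

Chaudhri: $233,850; Halvorsen: $43,350; Orozco: $113,050; Bergstrom: $248,600; Tam: $82,850; Kowalski: $91,400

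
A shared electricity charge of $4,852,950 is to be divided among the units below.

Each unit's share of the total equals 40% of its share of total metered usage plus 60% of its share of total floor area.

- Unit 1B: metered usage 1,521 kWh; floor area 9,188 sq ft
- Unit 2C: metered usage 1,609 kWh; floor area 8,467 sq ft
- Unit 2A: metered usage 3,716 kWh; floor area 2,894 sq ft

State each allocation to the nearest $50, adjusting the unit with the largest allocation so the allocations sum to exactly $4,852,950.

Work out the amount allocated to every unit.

Unit 1B: $1,733,200 | Unit 2C: $1,656,000 | Unit 2A: $1,463,750

Totals — metered usage 6,846, floor area 20,549.
Blended shares (40% metered usage + 60% floor area): Unit 1B 0.3571; Unit 2C 0.3412; Unit 2A 0.3016.
Raw shares: Unit 1B 1,733,208.00; Unit 2C 1,655,995.47; Unit 2A 1,463,746.53.
Rounded to nearest $50: Unit 1B $1,733,200; Unit 2C $1,656,000; Unit 2A $1,463,750. Sum = $4,852,950.
Rounded total matches; no reconciliation needed.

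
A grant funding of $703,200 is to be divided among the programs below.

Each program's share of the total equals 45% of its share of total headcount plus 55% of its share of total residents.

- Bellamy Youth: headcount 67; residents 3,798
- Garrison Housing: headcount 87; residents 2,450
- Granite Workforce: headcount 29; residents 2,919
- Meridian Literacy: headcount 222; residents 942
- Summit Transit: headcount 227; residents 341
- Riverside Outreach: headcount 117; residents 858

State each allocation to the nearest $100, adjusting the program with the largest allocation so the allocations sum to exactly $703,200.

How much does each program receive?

Bellamy Youth: $158,100; Garrison Housing: $120,600; Granite Workforce: $112,100; Meridian Literacy: $126,000; Summit Transit: $107,600; Riverside Outreach: $78,800

Totals — headcount 749, residents 11,308.
Blended shares (45% headcount + 55% residents): Bellamy Youth 0.2250; Garrison Housing 0.1714; Granite Workforce 0.1594; Meridian Literacy 0.1792; Summit Transit 0.1530; Riverside Outreach 0.1120.
Pro-rata amounts: Bellamy Youth 158,206.85; Garrison Housing 120,551.77; Granite Workforce 112,088.63; Meridian Literacy 126,009.89; Summit Transit 107,566.71; Riverside Outreach 78,776.15.
After rounding ($100): Bellamy Youth $158,200; Garrison Housing $120,600; Granite Workforce $112,100; Meridian Literacy $126,000; Summit Transit $107,600; Riverside Outreach $78,800. Sum = $703,300.
Difference $703,200 − $703,300 = −$100 applied to largest allocation (Bellamy Youth): Bellamy Youth becomes $158,100.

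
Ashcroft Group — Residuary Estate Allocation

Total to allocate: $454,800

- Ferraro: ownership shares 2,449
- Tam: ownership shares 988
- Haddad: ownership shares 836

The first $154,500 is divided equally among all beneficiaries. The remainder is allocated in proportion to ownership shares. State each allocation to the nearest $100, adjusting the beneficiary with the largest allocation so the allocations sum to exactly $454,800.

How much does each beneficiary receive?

$154,500 shared equally gives $51,500 per beneficiary.
Remainder $300,300 by ownership shares (total 4,273): Ferraro 172,112.03 → $172,100; Tam 69,435.15 → $69,400; Haddad 58,752.82 → $58,800.
Totals: Ferraro $51,500 + $172,100 = $223,600; Tam $51,500 + $69,400 = $120,900; Haddad $51,500 + $58,800 = $110,300.

Ferraro: $223,600 | Tam: $120,900 | Haddad: $110,300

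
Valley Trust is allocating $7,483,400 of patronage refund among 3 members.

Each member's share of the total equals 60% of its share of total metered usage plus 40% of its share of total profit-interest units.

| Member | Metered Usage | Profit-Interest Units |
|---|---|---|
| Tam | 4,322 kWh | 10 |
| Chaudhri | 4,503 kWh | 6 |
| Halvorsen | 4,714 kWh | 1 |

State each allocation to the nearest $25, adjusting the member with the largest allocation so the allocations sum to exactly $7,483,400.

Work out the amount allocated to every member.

Metered usage total 13,539; profit-interest units total 17.
Blended shares (60% metered usage + 40% profit-interest units): Tam 0.4268; Chaudhri 0.3407; Halvorsen 0.2324.
Unrounded shares: Tam 3,194,137.24; Chaudhri 2,549,843.63; Halvorsen 1,739,419.14.
Rounded to nearest $25: Tam $3,194,125; Chaudhri $2,549,850; Halvorsen $1,739,425. Sum = $7,483,400.
Rounded total matches; no reconciliation needed.

Tam: $3,194,125 · Chaudhri: $2,549,850 · Halvorsen: $1,739,425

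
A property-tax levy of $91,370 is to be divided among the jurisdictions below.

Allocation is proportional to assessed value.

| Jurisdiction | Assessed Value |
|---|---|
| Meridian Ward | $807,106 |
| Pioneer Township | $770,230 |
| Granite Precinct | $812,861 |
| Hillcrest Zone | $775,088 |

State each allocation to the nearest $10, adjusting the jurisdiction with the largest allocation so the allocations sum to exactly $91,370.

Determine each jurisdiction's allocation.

Assessed value total: 3,165,285.
Proportional shares: Meridian Ward 807,106/3,165,285 × $91,370 = 23,298.15; Pioneer Township 770,230/3,165,285 × $91,370 = 22,233.67; Granite Precinct 812,861/3,165,285 × $91,370 = 23,464.27; Hillcrest Zone 775,088/3,165,285 × $91,370 = 22,373.91.
Rounded to nearest $10: Meridian Ward $23,300; Pioneer Township $22,230; Granite Precinct $23,460; Hillcrest Zone $22,370. Sum = $91,360.
Difference $91,370 − $91,360 = +$10 applied to largest allocation (Granite Precinct): Granite Precinct becomes $23,470.

Meridian Ward: $23,300 · Pioneer Township: $22,230 · Granite Precinct: $23,470 · Hillcrest Zone: $22,370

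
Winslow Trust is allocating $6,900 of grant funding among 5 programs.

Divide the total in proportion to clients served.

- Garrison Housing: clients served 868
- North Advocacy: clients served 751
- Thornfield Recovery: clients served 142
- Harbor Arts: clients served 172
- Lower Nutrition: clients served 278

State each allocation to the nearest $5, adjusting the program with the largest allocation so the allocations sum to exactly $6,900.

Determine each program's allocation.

Combined clients served = 2,211.
Pro-rata amounts: Garrison Housing 868/2,211 × $6,900 = 2,708.82; North Advocacy 751/2,211 × $6,900 = 2,343.69; Thornfield Recovery 142/2,211 × $6,900 = 443.15; Harbor Arts 172/2,211 × $6,900 = 536.77; Lower Nutrition 278/2,211 × $6,900 = 867.57.
After rounding ($5): Garrison Housing $2,710; North Advocacy $2,345; Thornfield Recovery $445; Harbor Arts $535; Lower Nutrition $870. Sum = $6,905.
Difference $6,900 − $6,905 = −$5 applied to largest allocation (Garrison Housing): Garrison Housing becomes $2,705.

Garrison Housing: $2,705 | North Advocacy: $2,345 | Thornfield Recovery: $445 | Harbor Arts: $535 | Lower Nutrition: $870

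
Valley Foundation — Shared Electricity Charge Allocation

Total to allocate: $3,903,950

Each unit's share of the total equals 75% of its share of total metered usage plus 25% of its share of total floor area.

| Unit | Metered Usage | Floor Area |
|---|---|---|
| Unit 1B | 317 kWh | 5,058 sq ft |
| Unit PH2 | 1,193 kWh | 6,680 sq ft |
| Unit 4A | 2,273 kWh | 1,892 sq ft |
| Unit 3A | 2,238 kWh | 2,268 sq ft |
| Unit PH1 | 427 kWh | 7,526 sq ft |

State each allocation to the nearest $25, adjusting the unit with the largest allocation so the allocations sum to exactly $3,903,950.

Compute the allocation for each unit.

Metered usage total 6,448; floor area total 23,424.
Composite weights (75% metered usage + 25% floor area): Unit 1B 0.0909; Unit PH2 0.2101; Unit 4A 0.2846; Unit 3A 0.2845; Unit PH1 0.1300.
Unrounded shares: Unit 1B 354,693.35; Unit PH2 820,057.32; Unit 4A 1,110,975.43; Unit 3A 1,110,748.80; Unit PH1 507,475.10.
At nearest $25: Unit 1B $354,700; Unit PH2 $820,050; Unit 4A $1,110,975; Unit 3A $1,110,750; Unit PH1 $507,475. Sum = $3,903,950.
No rounding difference to absorb.

Unit 1B: $354,700 | Unit PH2: $820,050 | Unit 4A: $1,110,975 | Unit 3A: $1,110,750 | Unit PH1: $507,475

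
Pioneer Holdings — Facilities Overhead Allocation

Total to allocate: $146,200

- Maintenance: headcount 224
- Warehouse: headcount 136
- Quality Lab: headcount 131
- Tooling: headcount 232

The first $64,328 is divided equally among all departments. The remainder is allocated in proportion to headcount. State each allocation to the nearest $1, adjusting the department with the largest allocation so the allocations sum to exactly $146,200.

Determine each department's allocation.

First tranche $64,328 split equally: $16,082 each.
Remainder $81,872 by headcount (total 723): Maintenance 25,365.60 → $25,366; Warehouse 15,400.54 → $15,401; Quality Lab 14,834.35 → $14,834; Tooling 26,271.51 → $26,272.
Rounding difference −$1 on remainder applied to Tooling.
Totals: Maintenance $16,082 + $25,366 = $41,448; Warehouse $16,082 + $15,401 = $31,483; Quality Lab $16,082 + $14,834 = $30,916; Tooling $16,082 + $26,271 = $42,353.

Maintenance: $41,448 | Warehouse: $31,483 | Quality Lab: $30,916 | Tooling: $42,353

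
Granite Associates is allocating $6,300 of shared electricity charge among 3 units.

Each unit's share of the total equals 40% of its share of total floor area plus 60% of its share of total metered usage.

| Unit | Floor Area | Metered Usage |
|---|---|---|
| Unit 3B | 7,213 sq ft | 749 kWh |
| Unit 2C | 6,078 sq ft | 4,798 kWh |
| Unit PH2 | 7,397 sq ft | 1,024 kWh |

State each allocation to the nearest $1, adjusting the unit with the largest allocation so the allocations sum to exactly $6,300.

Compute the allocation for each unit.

Floor area total 20,688; metered usage total 6,571.
Combined weights (40% floor area + 60% metered usage): Unit 3B 0.2079; Unit 2C 0.5556; Unit PH2 0.2365.
Pro-rata amounts: Unit 3B 1,309.48; Unit 2C 3,500.43; Unit PH2 1,490.09.
Rounded to nearest $1: Unit 3B $1,309; Unit 2C $3,500; Unit PH2 $1,490. Sum = $6,299.
Difference $6,300 − $6,299 = +$1 applied to largest allocation (Unit 2C): Unit 2C becomes $3,501.

Unit 3B: $1,309; Unit 2C: $3,501; Unit PH2: $1,490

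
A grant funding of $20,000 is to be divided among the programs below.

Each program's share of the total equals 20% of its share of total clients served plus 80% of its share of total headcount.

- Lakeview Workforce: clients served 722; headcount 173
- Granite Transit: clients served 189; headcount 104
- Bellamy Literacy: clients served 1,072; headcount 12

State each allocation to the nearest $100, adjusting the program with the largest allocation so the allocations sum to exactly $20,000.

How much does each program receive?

Clients served total 1,983; headcount total 289.
Combined weights (20% clients served + 80% headcount): Lakeview Workforce 0.5517; Granite Transit 0.3070; Bellamy Literacy 0.1413.
Proportional shares: Lakeview Workforce 11,034.23; Granite Transit 6,139.03; Bellamy Literacy 2,826.74.
Rounded to nearest $100: Lakeview Workforce $11,000; Granite Transit $6,100; Bellamy Literacy $2,800. Sum = $19,900.
Difference $20,000 − $19,900 = +$100 applied to largest allocation (Lakeview Workforce): Lakeview Workforce becomes $11,100.

Lakeview Workforce: $11,100 | Granite Transit: $6,100 | Bellamy Literacy: $2,800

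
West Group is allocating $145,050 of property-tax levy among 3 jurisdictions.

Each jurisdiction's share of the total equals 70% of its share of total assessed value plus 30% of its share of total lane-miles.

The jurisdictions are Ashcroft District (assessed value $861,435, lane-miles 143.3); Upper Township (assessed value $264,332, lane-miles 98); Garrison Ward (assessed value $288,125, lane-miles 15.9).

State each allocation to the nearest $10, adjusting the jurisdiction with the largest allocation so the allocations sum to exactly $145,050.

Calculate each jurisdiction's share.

Assessed value total 1,413,892; lane-miles total 257.2.
Composite weights (70% assessed value + 30% lane-miles): Ashcroft District 0.5936; Upper Township 0.2452; Garrison Ward 0.1612.
Proportional shares: Ashcroft District 86,106.28; Upper Township 35,562.68; Garrison Ward 23,381.03.
Rounded to nearest $10: Ashcroft District $86,110; Upper Township $35,560; Garrison Ward $23,380. Sum = $145,050.
Sum already equals the total — no adjustment.

Ashcroft District: $86,110; Upper Township: $35,560; Garrison Ward: $23,380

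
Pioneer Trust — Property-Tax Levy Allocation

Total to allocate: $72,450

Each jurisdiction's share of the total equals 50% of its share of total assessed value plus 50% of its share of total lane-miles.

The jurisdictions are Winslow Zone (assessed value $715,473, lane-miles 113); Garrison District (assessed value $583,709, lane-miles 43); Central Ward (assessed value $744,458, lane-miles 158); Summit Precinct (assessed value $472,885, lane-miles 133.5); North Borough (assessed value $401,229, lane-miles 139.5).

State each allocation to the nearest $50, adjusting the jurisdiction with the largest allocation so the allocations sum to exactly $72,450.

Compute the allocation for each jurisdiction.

Winslow Zone: $15,850 · Garrison District: $9,900 · Central Ward: $19,000 · Summit Precinct: $14,100 · North Borough: $13,600

Totals — assessed value 2,917,754, lane-miles 587.
Combined weights (50% assessed value + 50% lane-miles): Winslow Zone 0.2189; Garrison District 0.1367; Central Ward 0.2622; Summit Precinct 0.1947; North Borough 0.1876.
Raw shares: Winslow Zone 15,856.33; Garrison District 9,900.58; Central Ward 18,993.23; Summit Precinct 14,109.61; North Borough 13,590.24.
After rounding ($50): Winslow Zone $15,850; Garrison District $9,900; Central Ward $19,000; Summit Precinct $14,100; North Borough $13,600. Sum = $72,450.
Sum already equals the total — no adjustment.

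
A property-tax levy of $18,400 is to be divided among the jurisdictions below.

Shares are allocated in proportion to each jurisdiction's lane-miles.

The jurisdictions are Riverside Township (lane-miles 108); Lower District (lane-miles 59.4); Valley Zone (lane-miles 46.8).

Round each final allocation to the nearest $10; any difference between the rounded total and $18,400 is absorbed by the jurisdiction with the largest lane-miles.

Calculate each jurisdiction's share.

Riverside Township: $9,280; Lower District: $5,100; Valley Zone: $4,020

Lane-miles total: 108 + 59.4 + 46.8 = 214.2.
Proportional shares: Riverside Township 9,277.31; Lower District 5,102.52; Valley Zone 4,020.17.
After rounding ($10): Riverside Township $9,280; Lower District $5,100; Valley Zone $4,020. Sum = $18,400.
No rounding difference to absorb.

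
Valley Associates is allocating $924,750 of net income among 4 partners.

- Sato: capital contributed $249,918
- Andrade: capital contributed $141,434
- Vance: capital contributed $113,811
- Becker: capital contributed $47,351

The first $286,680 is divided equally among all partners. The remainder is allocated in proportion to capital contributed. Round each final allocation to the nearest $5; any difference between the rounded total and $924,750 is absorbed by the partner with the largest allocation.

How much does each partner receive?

Sato: $360,285 | Andrade: $235,005 | Vance: $203,105 | Becker: $126,355

$286,680 shared equally gives $71,670 per partner.
Remainder $638,070 by capital contributed (total 552,514): Sato 288,617.44 → $288,615; Andrade 163,334.85 → $163,335; Vance 131,434.47 → $131,435; Becker 54,683.23 → $54,685.
Totals: Sato $71,670 + $288,615 = $360,285; Andrade $71,670 + $163,335 = $235,005; Vance $71,670 + $131,435 = $203,105; Becker $71,670 + $54,685 = $126,355.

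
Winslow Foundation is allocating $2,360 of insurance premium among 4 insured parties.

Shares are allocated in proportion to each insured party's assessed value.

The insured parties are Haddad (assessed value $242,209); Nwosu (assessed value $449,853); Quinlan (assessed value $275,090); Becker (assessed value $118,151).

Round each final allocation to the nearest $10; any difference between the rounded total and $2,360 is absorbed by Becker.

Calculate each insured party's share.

Combined assessed value = 1,085,303.
Pro-rata amounts: Haddad 242,209/1,085,303 × $2,360 = 526.69; Nwosu 449,853/1,085,303 × $2,360 = 978.21; Quinlan 275,090/1,085,303 × $2,360 = 598.19; Becker 118,151/1,085,303 × $2,360 = 256.92.
At nearest $10: Haddad $530; Nwosu $980; Quinlan $600; Becker $260. Sum = $2,370.
Difference $2,360 − $2,370 = −$10 applied to Becker: Becker becomes $250.

Haddad: $530 · Nwosu: $980 · Quinlan: $600 · Becker: $250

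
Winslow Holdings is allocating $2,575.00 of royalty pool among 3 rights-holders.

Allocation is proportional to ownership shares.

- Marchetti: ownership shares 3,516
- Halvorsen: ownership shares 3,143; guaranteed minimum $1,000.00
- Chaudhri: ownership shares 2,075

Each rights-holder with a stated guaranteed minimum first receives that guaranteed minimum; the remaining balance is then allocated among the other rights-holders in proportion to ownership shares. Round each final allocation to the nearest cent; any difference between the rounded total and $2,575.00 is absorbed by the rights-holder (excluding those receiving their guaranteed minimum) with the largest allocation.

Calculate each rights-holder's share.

Fund the minimums — Halvorsen $1,000.00. Remaining pool $1,575.00.
Remaining pool split over remaining ownership shares 5,591: Marchetti 990.4668 → $990.47; Chaudhri 584.5332 → $584.53.

Marchetti: $990.47; Halvorsen: $1,000.00; Chaudhri: $584.53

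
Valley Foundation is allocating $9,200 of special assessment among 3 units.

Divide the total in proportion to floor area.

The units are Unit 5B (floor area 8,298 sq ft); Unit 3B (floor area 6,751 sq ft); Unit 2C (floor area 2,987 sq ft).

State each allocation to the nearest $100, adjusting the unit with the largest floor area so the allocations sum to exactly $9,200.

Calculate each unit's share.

Total floor area = 18,036.
Pro-rata amounts: Unit 5B 8,298/18,036 × $9,200 = 4,232.73; Unit 3B 6,751/18,036 × $9,200 = 3,443.62; Unit 2C 2,987/18,036 × $9,200 = 1,523.64.
Rounded to nearest $100: Unit 5B $4,200; Unit 3B $3,400; Unit 2C $1,500. Sum = $9,100.
Difference $9,200 − $9,100 = +$100 applied to largest floor area (Unit 5B): Unit 5B becomes $4,300.

Unit 5B: $4,300 · Unit 3B: $3,400 · Unit 2C: $1,500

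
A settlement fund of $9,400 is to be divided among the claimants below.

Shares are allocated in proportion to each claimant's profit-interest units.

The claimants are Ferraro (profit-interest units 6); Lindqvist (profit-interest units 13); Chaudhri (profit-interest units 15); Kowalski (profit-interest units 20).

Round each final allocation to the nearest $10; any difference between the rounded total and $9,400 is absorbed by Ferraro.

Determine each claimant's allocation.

Sum of profit-interest units: 54.
Unrounded shares: Ferraro 6/54 × $9,400 = 1,044.44; Lindqvist 13/54 × $9,400 = 2,262.96; Chaudhri 15/54 × $9,400 = 2,611.11; Kowalski 20/54 × $9,400 = 3,481.48.
At nearest $10: Ferraro $1,040; Lindqvist $2,260; Chaudhri $2,610; Kowalski $3,480. Sum = $9,390.
Difference $9,400 − $9,390 = +$10 applied to Ferraro: Ferraro becomes $1,050.

Ferraro: $1,050; Lindqvist: $2,260; Chaudhri: $2,610; Kowalski: $3,480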